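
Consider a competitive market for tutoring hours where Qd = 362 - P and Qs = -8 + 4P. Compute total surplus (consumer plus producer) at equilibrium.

Equilibrium: 362 - P = -8 + 4P gives P* = 74, Q* = 288.
Demand choke price: P = 362; supply starts at P = 2.
CS = ½(362 − 74)(288) = 41472; PS = ½(74 − 2)(288) = 10368.

Total surplus = 51840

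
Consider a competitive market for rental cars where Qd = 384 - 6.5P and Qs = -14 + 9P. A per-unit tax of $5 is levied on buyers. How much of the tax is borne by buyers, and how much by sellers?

Pre-tax equilibrium: P* = 796/31, Q* = 6730/31.
Tax on buyers shifts demand to Qd = 384 − 6.5(P + 5) = 351.5 - 6.5P.
351.5 - 6.5P = -14 + 9P gives seller price Ps = 731/31; buyers pay Pb = 731/31 + 5 = 886/31.
New quantity: Q = 384 − 6.5(886/31) = 6145/31.
Buyer burden = 886/31 − 796/31 = 90/31; seller burden = 796/31 − 731/31 = 65/31.

Buyers bear 90/31, sellers bear 65/31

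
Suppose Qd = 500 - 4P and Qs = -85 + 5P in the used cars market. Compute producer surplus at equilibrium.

Equilibrium: 500 - 4P = -85 + 5P gives P* = 65, Q* = 240.
Supply starts at P = 17 (where Qs = 0).
PS = ½(65 − 17)(240) = 5760.

Producer surplus = 5760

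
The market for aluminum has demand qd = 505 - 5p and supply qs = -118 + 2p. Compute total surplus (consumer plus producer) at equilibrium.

Total surplus = 1260

Equilibrium: 505 - 5p = -118 + 2p gives p* = 89, q* = 60.
Demand choke price: p = 101; supply starts at p = 59.
CS = ½(101 − 89)(60) = 360; PS = ½(89 − 59)(60) = 900.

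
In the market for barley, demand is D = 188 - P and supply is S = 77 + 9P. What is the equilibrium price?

P* = 11.1

Set D = S: 188 - P = 77 + 9P.
111 = 10P, so P* = 11.1.
Q* = 188 − 1(11.1) = 176.9.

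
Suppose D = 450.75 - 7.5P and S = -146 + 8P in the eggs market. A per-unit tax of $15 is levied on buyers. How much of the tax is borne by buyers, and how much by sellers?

Pre-tax equilibrium: P* = 38.5, Q* = 162.
Tax on buyers shifts demand to D = 450.75 − 7.5(P + 15) = 338.25 - 7.5P.
338.25 - 7.5P = -146 + 8P gives seller price Ps = 1937/62; buyers pay Pb = 1937/62 + 15 = 2867/62.
New quantity: Q = 450.75 − 7.5(2867/62) = 3222/31.
Buyer burden = 2867/62 − 38.5 = 240/31; seller burden = 38.5 − 1937/62 = 225/31.

Buyers bear 240/31, sellers bear 225/31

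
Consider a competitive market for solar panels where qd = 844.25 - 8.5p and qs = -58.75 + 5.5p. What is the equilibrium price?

p* = 64.5

Set qd = qs: 844.25 - 8.5p = -58.75 + 5.5p.
903 = 14p, so p* = 64.5.
q* = 844.25 − 8.5(64.5) = 296.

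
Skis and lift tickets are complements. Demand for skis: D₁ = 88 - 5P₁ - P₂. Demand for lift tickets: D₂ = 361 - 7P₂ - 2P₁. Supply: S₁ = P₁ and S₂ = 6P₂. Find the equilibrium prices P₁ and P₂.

Market 1: 88 - 5P₁ - P₂ = P₁ → 6P₁ + P₂ = 88.
Market 2: 13P₂ + 2P₁ = 361.
Eliminating P₂: 13×(1) − 1×(2) gives 76P₁ = 783, so P₁ = 783/76.
Back-substitute into (2): P₂ = (361 − 2×783/76) / 13 = 995/38.

P₁ = 783/76, P₂ = 995/38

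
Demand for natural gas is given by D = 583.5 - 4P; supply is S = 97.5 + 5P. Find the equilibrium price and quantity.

P* = 54, Q* = 367.5

Set D = S: 583.5 - 4P = 97.5 + 5P.
486 = 9P, so P* = 54.
Q* = 583.5 − 4(54) = 367.5.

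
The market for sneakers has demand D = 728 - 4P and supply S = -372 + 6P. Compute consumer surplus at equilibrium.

Consumer surplus = 10368

Equilibrium: 728 - 4P = -372 + 6P gives P* = 110, Q* = 288.
Demand choke price (D = 0): P = 182.
CS = ½(182 − 110)(288) = 10368.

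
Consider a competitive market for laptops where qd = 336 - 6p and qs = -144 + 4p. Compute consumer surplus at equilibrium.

Consumer surplus = 192

Equilibrium: 336 - 6p = -144 + 4p gives p* = 48, q* = 48.
Demand choke price (qd = 0): p = 56.
CS = ½(56 − 48)(48) = 192.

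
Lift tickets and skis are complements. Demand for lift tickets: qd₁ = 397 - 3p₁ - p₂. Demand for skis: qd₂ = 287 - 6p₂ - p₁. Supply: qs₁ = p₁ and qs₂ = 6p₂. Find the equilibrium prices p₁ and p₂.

p₁ = 4477/47, p₂ = 751/47

Market 1: 397 - 3p₁ - p₂ = p₁ → 4p₁ + p₂ = 397.
Market 2: 12p₂ + p₁ = 287.
Eliminating p₂: 12×(1) − 1×(2) gives 47p₁ = 4477, so p₁ = 4477/47.
Back-substitute into (2): p₂ = (287 − 1×4477/47) / 12 = 751/47.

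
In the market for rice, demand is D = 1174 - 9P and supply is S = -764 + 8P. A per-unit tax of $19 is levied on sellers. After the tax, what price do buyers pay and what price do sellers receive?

Pre-tax equilibrium: P* = 114, Q* = 148.
Tax on sellers shifts supply to S = -764 + 8(P − 19) = -916 + 8P.
1174 - 9P = -916 + 8P gives buyer price Pb = 2090/17; sellers receive Ps = 2090/17 − 19 = 1767/17.
New quantity: Q = 1174 − 9(2090/17) = 1148/17.

Buyers pay 2090/17, sellers receive 1767/17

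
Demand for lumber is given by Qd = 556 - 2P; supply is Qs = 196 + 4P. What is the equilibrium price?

Set Qd = Qs: 556 - 2P = 196 + 4P.
360 = 6P, so P* = 60.
Q* = 556 − 2(60) = 436.

P* = 60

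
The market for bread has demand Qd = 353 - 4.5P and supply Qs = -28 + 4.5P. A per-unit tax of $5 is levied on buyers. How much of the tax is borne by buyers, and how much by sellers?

Buyers bear $2.5, sellers bear $2.5

Pre-tax equilibrium: P* = 127/3, Q* = 162.5.
Tax on buyers shifts demand to Qd = 353 − 4.5(P + 5) = 330.5 - 4.5P.
330.5 - 4.5P = -28 + 4.5P gives seller price Ps = 239/6; buyers pay Pb = 239/6 + 5 = 269/6.
New quantity: Q = 353 − 4.5(269/6) = 151.25.
Buyer burden = 269/6 − 127/3 = 2.5; seller burden = 127/3 − 239/6 = 2.5.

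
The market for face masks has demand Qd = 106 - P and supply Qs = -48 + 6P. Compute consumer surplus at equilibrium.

Consumer surplus = 3528

Equilibrium: 106 - P = -48 + 6P gives P* = 22, Q* = 84.
Demand choke price (Qd = 0): P = 106.
CS = ½(106 − 22)(84) = 3528.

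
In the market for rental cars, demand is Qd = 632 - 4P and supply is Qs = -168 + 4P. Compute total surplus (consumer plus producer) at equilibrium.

Equilibrium: 632 - 4P = -168 + 4P gives P* = 100, Q* = 232.
Demand choke price: P = 158; supply starts at P = 42.
CS = ½(158 − 100)(232) = 6728; PS = ½(100 − 42)(232) = 6728.

Total surplus = 13456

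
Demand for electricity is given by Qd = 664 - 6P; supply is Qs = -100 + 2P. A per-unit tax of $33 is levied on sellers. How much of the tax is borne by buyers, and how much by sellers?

Buyers bear $8.25, sellers bear $24.75

Pre-tax equilibrium: P* = 95.5, Q* = 91.
Tax on sellers shifts supply to Qs = -100 + 2(P − 33) = -166 + 2P.
664 - 6P = -166 + 2P gives buyer price Pb = 103.75; sellers receive Ps = 103.75 − 33 = 70.75.
New quantity: Q = 664 − 6(103.75) = 41.5.
Buyer burden = 103.75 − 95.5 = 8.25; seller burden = 95.5 − 70.75 = 24.75.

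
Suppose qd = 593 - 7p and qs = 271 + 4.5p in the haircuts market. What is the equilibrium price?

p* = 28

Set qd = qs: 593 - 7p = 271 + 4.5p.
322 = 11.5p, so p* = 28.
q* = 593 − 7(28) = 397.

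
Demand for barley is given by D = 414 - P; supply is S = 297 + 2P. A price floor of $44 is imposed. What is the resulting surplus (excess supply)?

Equilibrium price would be P* = 39, so the floor at 44 binds.
At P = 44: D = 370, S = 385.
Surplus = 385 − 370 = 15.

Surplus = 15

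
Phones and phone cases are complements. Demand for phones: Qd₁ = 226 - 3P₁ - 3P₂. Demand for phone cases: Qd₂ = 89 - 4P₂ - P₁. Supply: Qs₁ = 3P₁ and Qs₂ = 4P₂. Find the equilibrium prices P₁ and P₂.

Market 1: 226 - 3P₁ - 3P₂ = 3P₁ → 6P₁ + 3P₂ = 226.
Market 2: 8P₂ + P₁ = 89.
Eliminating P₂: 8×(1) − 3×(2) gives 45P₁ = 1541, so P₁ = 1541/45.
Back-substitute into (2): P₂ = (89 − 1×1541/45) / 8 = 308/45.

P₁ = 1541/45, P₂ = 308/45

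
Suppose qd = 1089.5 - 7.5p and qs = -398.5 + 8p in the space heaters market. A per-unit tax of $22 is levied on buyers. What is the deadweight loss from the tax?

Pre-tax equilibrium: p* = 96, q* = 369.5.
Tax on buyers shifts demand to qd = 1089.5 − 7.5(p + 22) = 924.5 - 7.5p.
924.5 - 7.5p = -398.5 + 8p gives seller price ps = 2646/31; buyers pay pb = 2646/31 + 22 = 3328/31.
New quantity: q = 1089.5 − 7.5(3328/31) = 17629/62.
DWL = ½ × 22 × (369.5 − 17629/62) = 29040/31.

Deadweight loss = 29040/31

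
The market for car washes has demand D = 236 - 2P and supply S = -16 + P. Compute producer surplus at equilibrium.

Equilibrium: 236 - 2P = -16 + P gives P* = 84, Q* = 68.
Supply starts at P = 16 (where S = 0).
PS = ½(84 − 16)(68) = 2312.

Producer surplus = 2312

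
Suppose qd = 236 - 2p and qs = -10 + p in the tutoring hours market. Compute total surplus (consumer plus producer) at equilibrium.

Total surplus = 3888

Equilibrium: 236 - 2p = -10 + p gives p* = 82, q* = 72.
Demand choke price: p = 118; supply starts at p = 10.
CS = ½(118 − 82)(72) = 1296; PS = ½(82 − 10)(72) = 2592.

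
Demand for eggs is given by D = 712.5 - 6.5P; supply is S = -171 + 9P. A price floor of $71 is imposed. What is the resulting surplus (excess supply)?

Surplus = 217

Equilibrium price would be P* = 57, so the floor at 71 binds.
At P = 71: D = 251, S = 468.
Surplus = 468 − 251 = 217.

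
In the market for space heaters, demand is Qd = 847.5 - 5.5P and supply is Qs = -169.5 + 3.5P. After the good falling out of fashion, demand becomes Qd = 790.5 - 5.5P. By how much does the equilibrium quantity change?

Original equilibrium: P* = 113, Q* = 226.
New equilibrium: 790.5 - 5.5P = -169.5 + 3.5P, so 960 = 9P and P' = 320/3; Q' = 790.5 − 5.5(320/3) = 1223/6.
Change in quantity: 1223/6 − 226 = -133/6.

ΔQ = -133/6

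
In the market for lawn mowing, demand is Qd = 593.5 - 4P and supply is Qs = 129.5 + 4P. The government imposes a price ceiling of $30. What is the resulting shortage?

Equilibrium price would be P* = 58, so the ceiling at 30 binds.
At P = 30: Qd = 593.5 − 4(30) = 473.5, Qs = 129.5 + 4(30) = 249.5.
Shortage = 473.5 − 249.5 = 224.

Shortage = 224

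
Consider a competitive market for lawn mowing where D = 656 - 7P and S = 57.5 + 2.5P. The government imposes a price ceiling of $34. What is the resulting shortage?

Shortage = 275.5

Equilibrium price would be P* = 63, so the ceiling at 34 binds.
At P = 34: D = 656 − 7(34) = 418, S = 57.5 + 2.5(34) = 142.5.
Shortage = 418 − 142.5 = 275.5.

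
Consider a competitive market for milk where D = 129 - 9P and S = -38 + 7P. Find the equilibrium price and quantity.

Set D = S: 129 - 9P = -38 + 7P.
167 = 16P, so P* = 10.4375.
Q* = 129 − 9(10.4375) = 35.0625.

P* = 10.4375, Q* = 35.0625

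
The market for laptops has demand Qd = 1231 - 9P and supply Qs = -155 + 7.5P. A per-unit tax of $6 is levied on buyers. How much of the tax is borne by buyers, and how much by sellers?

Pre-tax equilibrium: P* = 84, Q* = 475.
Tax on buyers shifts demand to Qd = 1231 − 9(P + 6) = 1177 - 9P.
1177 - 9P = -155 + 7.5P gives seller price Ps = 888/11; buyers pay Pb = 888/11 + 6 = 954/11.
New quantity: Q = 1231 − 9(954/11) = 4955/11.
Buyer burden = 954/11 − 84 = 30/11; seller burden = 84 − 888/11 = 36/11.

Buyers bear 30/11, sellers bear 36/11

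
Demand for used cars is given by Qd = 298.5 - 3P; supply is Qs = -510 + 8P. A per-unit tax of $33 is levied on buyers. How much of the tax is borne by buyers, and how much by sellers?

Buyers bear $24, sellers bear $9

Pre-tax equilibrium: P* = 73.5, Q* = 78.
Tax on buyers shifts demand to Qd = 298.5 − 3(P + 33) = 199.5 - 3P.
199.5 - 3P = -510 + 8P gives seller price Ps = 64.5; buyers pay Pb = 64.5 + 33 = 97.5.
New quantity: Q = 298.5 − 3(97.5) = 6.
Buyer burden = 97.5 − 73.5 = 24; seller burden = 73.5 − 64.5 = 9.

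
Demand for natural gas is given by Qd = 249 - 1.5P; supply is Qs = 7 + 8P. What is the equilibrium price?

Set Qd = Qs: 249 - 1.5P = 7 + 8P.
242 = 9.5P, so P* = 484/19.
Q* = 249 − 1.5(484/19) = 4005/19.

P* = 484/19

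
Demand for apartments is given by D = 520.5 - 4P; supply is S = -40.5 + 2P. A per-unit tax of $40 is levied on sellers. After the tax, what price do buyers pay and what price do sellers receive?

Buyers pay 641/6, sellers receive 401/6

Pre-tax equilibrium: P* = 93.5, Q* = 146.5.
Tax on sellers shifts supply to S = -40.5 + 2(P − 40) = -120.5 + 2P.
520.5 - 4P = -120.5 + 2P gives buyer price Pb = 641/6; sellers receive Ps = 641/6 − 40 = 401/6.
New quantity: Q = 520.5 − 4(641/6) = 559/6.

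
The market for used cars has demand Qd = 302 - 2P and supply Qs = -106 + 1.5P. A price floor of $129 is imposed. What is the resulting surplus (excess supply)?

Surplus = 43.5

Equilibrium price would be P* = 816/7, so the floor at 129 binds.
At P = 129: Qd = 44, Qs = 87.5.
Surplus = 87.5 − 44 = 43.5.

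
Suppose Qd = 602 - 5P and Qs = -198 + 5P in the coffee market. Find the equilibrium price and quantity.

P* = 80, Q* = 202

Set Qd = Qs: 602 - 5P = -198 + 5P.
800 = 10P, so P* = 80.
Q* = 602 − 5(80) = 202.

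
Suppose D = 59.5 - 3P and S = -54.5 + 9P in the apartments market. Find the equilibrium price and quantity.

P* = 9.5, Q* = 31

Set D = S: 59.5 - 3P = -54.5 + 9P.
114 = 12P, so P* = 9.5.
Q* = 59.5 − 3(9.5) = 31.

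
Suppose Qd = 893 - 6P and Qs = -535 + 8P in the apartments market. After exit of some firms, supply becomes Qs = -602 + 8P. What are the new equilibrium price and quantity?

P' = 1495/14, Q' = 1766/7

Original equilibrium: P* = 102, Q* = 281.
New equilibrium: 893 - 6P = -602 + 8P, so 1495 = 14P and P' = 1495/14; Q' = 893 − 6(1495/14) = 1766/7.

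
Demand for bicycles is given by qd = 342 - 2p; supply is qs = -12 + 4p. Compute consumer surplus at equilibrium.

Consumer surplus = 12544

Equilibrium: 342 - 2p = -12 + 4p gives p* = 59, q* = 224.
Demand choke price (qd = 0): p = 171.
CS = ½(171 − 59)(224) = 12544.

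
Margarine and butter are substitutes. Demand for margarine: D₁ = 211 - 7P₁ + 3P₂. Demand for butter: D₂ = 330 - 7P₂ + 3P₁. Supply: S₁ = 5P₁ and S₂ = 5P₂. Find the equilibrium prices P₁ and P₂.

Market 1: 211 - 7P₁ + 3P₂ = 5P₁ → 12P₁ - 3P₂ = 211.
Market 2: 12P₂ - 3P₁ = 330.
Eliminating P₂: 12×(1) + 3×(2) gives 135P₁ = 3522, so P₁ = 1174/45.
Back-substitute into (2): P₂ = (330 + 3×1174/45) / 12 = 1531/45.

P₁ = 1174/45, P₂ = 1531/45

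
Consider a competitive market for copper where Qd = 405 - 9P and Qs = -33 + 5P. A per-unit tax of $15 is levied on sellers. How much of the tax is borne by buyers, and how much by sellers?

Pre-tax equilibrium: P* = 219/7, Q* = 864/7.
Tax on sellers shifts supply to Qs = -33 + 5(P − 15) = -108 + 5P.
405 - 9P = -108 + 5P gives buyer price Pb = 513/14; sellers receive Ps = 513/14 − 15 = 303/14.
New quantity: Q = 405 − 9(513/14) = 1053/14.
Buyer burden = 513/14 − 219/7 = 75/14; seller burden = 219/7 − 303/14 = 135/14.

Buyers bear 75/14, sellers bear 135/14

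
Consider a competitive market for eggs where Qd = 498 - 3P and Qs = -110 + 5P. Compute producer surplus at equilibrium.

Producer surplus = 7290

Equilibrium: 498 - 3P = -110 + 5P gives P* = 76, Q* = 270.
Supply starts at P = 22 (where Qs = 0).
PS = ½(76 − 22)(270) = 7290.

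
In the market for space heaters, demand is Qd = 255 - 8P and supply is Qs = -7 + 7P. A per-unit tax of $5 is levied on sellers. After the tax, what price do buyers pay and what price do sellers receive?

Pre-tax equilibrium: P* = 262/15, Q* = 1729/15.
Tax on sellers shifts supply to Qs = -7 + 7(P − 5) = -42 + 7P.
255 - 8P = -42 + 7P gives buyer price Pb = 19.8; sellers receive Ps = 19.8 − 5 = 14.8.
New quantity: Q = 255 − 8(19.8) = 96.6.

Buyers pay $19.8, sellers receive $14.8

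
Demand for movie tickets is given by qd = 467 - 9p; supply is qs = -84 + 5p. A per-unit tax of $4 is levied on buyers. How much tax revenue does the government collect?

Tax revenue = 2798/7

Pre-tax equilibrium: p* = 551/14, q* = 1579/14.
Tax on buyers shifts demand to qd = 467 − 9(p + 4) = 431 - 9p.
431 - 9p = -84 + 5p gives seller price ps = 515/14; buyers pay pb = 515/14 + 4 = 571/14.
New quantity: q = 467 − 9(571/14) = 1399/14.
Revenue = 4 × 1399/14 = 2798/7.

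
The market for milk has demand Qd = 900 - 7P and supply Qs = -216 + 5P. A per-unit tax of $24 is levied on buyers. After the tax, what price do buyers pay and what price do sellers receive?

Buyers pay $103, sellers receive $79

Pre-tax equilibrium: P* = 93, Q* = 249.
Tax on buyers shifts demand to Qd = 900 − 7(P + 24) = 732 - 7P.
732 - 7P = -216 + 5P gives seller price Ps = 79; buyers pay Pb = 79 + 24 = 103.
New quantity: Q = 900 − 7(103) = 179.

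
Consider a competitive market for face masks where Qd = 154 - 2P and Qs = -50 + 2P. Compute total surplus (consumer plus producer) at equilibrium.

Total surplus = 1352

Equilibrium: 154 - 2P = -50 + 2P gives P* = 51, Q* = 52.
Demand choke price: P = 77; supply starts at P = 25.
CS = ½(77 − 51)(52) = 676; PS = ½(51 − 25)(52) = 676.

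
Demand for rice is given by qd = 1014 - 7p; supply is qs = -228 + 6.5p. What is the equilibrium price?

Set qd = qs: 1014 - 7p = -228 + 6.5p.
1242 = 13.5p, so p* = 92.
q* = 1014 − 7(92) = 370.

p* = 92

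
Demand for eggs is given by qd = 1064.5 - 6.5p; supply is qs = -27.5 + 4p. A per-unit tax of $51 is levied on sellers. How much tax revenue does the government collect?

Tax revenue = 187221/14

Pre-tax equilibrium: p* = 104, q* = 388.5.
Tax on sellers shifts supply to qs = -27.5 + 4(p − 51) = -231.5 + 4p.
1064.5 - 6.5p = -231.5 + 4p gives buyer price pb = 864/7; sellers receive ps = 864/7 − 51 = 507/7.
New quantity: q = 1064.5 − 6.5(864/7) = 3671/14.
Revenue = 51 × 3671/14 = 187221/14.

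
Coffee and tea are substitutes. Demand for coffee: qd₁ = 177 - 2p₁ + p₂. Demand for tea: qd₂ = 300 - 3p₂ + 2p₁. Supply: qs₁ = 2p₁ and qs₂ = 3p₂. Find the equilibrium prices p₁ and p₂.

Market 1: 177 - 2p₁ + p₂ = 2p₁ → 4p₁ - p₂ = 177.
Market 2: 6p₂ - 2p₁ = 300.
Eliminating p₂: 6×(1) + 1×(2) gives 22p₁ = 1362, so p₁ = 681/11.
Back-substitute into (2): p₂ = (300 + 2×681/11) / 6 = 777/11.

p₁ = 681/11, p₂ = 777/11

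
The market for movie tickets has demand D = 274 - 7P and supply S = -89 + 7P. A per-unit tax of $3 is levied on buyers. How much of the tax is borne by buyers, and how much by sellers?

Buyers bear $1.5, sellers bear $1.5

Pre-tax equilibrium: P* = 363/14, Q* = 92.5.
Tax on buyers shifts demand to D = 274 − 7(P + 3) = 253 - 7P.
253 - 7P = -89 + 7P gives seller price Ps = 171/7; buyers pay Pb = 171/7 + 3 = 192/7.
New quantity: Q = 274 − 7(192/7) = 82.
Buyer burden = 192/7 − 363/14 = 1.5; seller burden = 363/14 − 171/7 = 1.5.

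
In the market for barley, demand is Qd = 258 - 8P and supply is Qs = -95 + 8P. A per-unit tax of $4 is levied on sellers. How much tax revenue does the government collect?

Pre-tax equilibrium: P* = 22.0625, Q* = 81.5.
Tax on sellers shifts supply to Qs = -95 + 8(P − 4) = -127 + 8P.
258 - 8P = -127 + 8P gives buyer price Pb = 24.0625; sellers receive Ps = 24.0625 − 4 = 20.0625.
New quantity: Q = 258 − 8(24.0625) = 65.5.
Revenue = 4 × 65.5 = 262.

Tax revenue = 262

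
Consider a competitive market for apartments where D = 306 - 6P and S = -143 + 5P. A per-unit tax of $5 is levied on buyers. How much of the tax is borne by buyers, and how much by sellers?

Pre-tax equilibrium: P* = 449/11, Q* = 672/11.
Tax on buyers shifts demand to D = 306 − 6(P + 5) = 276 - 6P.
276 - 6P = -143 + 5P gives seller price Ps = 419/11; buyers pay Pb = 419/11 + 5 = 474/11.
New quantity: Q = 306 − 6(474/11) = 522/11.
Buyer burden = 474/11 − 449/11 = 25/11; seller burden = 449/11 − 419/11 = 30/11.

Buyers bear 25/11, sellers bear 30/11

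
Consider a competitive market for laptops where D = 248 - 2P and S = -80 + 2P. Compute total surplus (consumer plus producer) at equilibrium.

Equilibrium: 248 - 2P = -80 + 2P gives P* = 82, Q* = 84.
Demand choke price: P = 124; supply starts at P = 40.
CS = ½(124 − 82)(84) = 1764; PS = ½(82 − 40)(84) = 1764.

Total surplus = 3528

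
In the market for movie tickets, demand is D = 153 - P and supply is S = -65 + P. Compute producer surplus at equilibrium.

Equilibrium: 153 - P = -65 + P gives P* = 109, Q* = 44.
Supply starts at P = 65 (where S = 0).
PS = ½(109 − 65)(44) = 968.

Producer surplus = 968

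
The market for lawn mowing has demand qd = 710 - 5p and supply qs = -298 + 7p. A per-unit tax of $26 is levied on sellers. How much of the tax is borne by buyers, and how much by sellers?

Pre-tax equilibrium: p* = 84, q* = 290.
Tax on sellers shifts supply to qs = -298 + 7(p − 26) = -480 + 7p.
710 - 5p = -480 + 7p gives buyer price pb = 595/6; sellers receive ps = 595/6 − 26 = 439/6.
New quantity: q = 710 − 5(595/6) = 1285/6.
Buyer burden = 595/6 − 84 = 91/6; seller burden = 84 − 439/6 = 65/6.

Buyers bear 91/6, sellers bear 65/6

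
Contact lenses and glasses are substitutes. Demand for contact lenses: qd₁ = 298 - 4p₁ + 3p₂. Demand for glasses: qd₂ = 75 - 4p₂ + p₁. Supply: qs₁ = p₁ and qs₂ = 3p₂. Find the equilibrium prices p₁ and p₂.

p₁ = 72.21875, p₂ = 21.03125

Market 1: 298 - 4p₁ + 3p₂ = p₁ → 5p₁ - 3p₂ = 298.
Market 2: 7p₂ - p₁ = 75.
Eliminating p₂: 7×(1) + 3×(2) gives 32p₁ = 2311, so p₁ = 72.21875.
Back-substitute into (2): p₂ = (75 + 1×72.21875) / 7 = 21.03125.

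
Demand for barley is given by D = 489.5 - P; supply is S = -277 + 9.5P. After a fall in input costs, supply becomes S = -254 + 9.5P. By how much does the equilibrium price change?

ΔP = -46/21

Original equilibrium: P* = 73, Q* = 416.5.
New equilibrium: 489.5 - P = -254 + 9.5P, so 743.5 = 10.5P and P' = 1487/21; Q' = 489.5 − 1(1487/21) = 17585/42.
Change in price: 1487/21 − 73 = -46/21.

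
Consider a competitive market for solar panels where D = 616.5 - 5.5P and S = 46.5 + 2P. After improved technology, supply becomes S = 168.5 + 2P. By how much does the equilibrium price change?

ΔP = -244/15

Original equilibrium: P* = 76, Q* = 198.5.
New equilibrium: 616.5 - 5.5P = 168.5 + 2P, so 448 = 7.5P and P' = 896/15; Q' = 616.5 − 5.5(896/15) = 8639/30.
Change in price: 896/15 − 76 = -244/15.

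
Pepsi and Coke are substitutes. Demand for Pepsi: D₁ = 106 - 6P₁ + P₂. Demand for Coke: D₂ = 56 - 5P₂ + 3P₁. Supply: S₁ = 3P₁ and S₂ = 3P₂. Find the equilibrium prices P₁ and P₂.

Market 1: 106 - 6P₁ + P₂ = 3P₁ → 9P₁ - P₂ = 106.
Market 2: 8P₂ - 3P₁ = 56.
Eliminating P₂: 8×(1) + 1×(2) gives 69P₁ = 904, so P₁ = 904/69.
Back-substitute into (2): P₂ = (56 + 3×904/69) / 8 = 274/23.

P₁ = 904/69, P₂ = 274/23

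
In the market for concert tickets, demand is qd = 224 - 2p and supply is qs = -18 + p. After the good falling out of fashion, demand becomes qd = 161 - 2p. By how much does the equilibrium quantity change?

Original equilibrium: p* = 242/3, q* = 188/3.
New equilibrium: 161 - 2p = -18 + p, so 179 = 3p and p' = 179/3; q' = 161 − 2(179/3) = 125/3.
Change in quantity: 125/3 − 188/3 = -21.

Δq = -21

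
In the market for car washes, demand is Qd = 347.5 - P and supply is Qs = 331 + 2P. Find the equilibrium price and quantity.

P* = 5.5, Q* = 342

Set Qd = Qs: 347.5 - P = 331 + 2P.
16.5 = 3P, so P* = 5.5.
Q* = 347.5 − 1(5.5) = 342.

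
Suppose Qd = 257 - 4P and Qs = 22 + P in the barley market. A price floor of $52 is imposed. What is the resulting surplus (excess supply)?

Surplus = 25

Equilibrium price would be P* = 47, so the floor at 52 binds.
At P = 52: Qd = 49, Qs = 74.
Surplus = 74 − 49 = 25.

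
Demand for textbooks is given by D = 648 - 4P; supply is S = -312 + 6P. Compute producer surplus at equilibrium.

Producer surplus = 5808

Equilibrium: 648 - 4P = -312 + 6P gives P* = 96, Q* = 264.
Supply starts at P = 52 (where S = 0).
PS = ½(96 − 52)(264) = 5808.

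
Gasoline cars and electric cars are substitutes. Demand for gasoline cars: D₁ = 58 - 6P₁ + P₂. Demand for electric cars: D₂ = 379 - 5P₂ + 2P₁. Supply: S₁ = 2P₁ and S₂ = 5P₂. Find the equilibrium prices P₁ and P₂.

Market 1: 58 - 6P₁ + P₂ = 2P₁ → 8P₁ - P₂ = 58.
Market 2: 10P₂ - 2P₁ = 379.
Eliminating P₂: 10×(1) + 1×(2) gives 78P₁ = 959, so P₁ = 959/78.
Back-substitute into (2): P₂ = (379 + 2×959/78) / 10 = 1574/39.

P₁ = 959/78, P₂ = 1574/39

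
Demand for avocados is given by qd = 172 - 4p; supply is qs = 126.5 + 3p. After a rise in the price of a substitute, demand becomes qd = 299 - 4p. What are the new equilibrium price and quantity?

Original equilibrium: p* = 6.5, q* = 146.
New equilibrium: 299 - 4p = 126.5 + 3p, so 172.5 = 7p and p' = 345/14; q' = 299 − 4(345/14) = 1403/7.

p' = 345/14, q' = 1403/7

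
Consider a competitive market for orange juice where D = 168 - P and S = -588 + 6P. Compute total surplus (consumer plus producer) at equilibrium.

Equilibrium: 168 - P = -588 + 6P gives P* = 108, Q* = 60.
Demand choke price: P = 168; supply starts at P = 98.
CS = ½(168 − 108)(60) = 1800; PS = ½(108 − 98)(60) = 300.

Total surplus = 2100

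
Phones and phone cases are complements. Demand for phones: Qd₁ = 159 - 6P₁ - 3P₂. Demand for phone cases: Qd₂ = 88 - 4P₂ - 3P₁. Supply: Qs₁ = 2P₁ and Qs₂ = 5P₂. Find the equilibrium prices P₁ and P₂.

P₁ = 389/21, P₂ = 227/63

Market 1: 159 - 6P₁ - 3P₂ = 2P₁ → 8P₁ + 3P₂ = 159.
Market 2: 9P₂ + 3P₁ = 88.
Eliminating P₂: 9×(1) − 3×(2) gives 63P₁ = 1167, so P₁ = 389/21.
Back-substitute into (2): P₂ = (88 − 3×389/21) / 9 = 227/63.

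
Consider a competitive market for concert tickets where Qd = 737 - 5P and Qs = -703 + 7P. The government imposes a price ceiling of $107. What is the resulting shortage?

Equilibrium price would be P* = 120, so the ceiling at 107 binds.
At P = 107: Qd = 737 − 5(107) = 202, Qs = -703 + 7(107) = 46.
Shortage = 202 − 46 = 156.

Shortage = 156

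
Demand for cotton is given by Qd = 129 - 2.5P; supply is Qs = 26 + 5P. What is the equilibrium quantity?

Q* = 284/3

Set Qd = Qs: 129 - 2.5P = 26 + 5P.
103 = 7.5P, so P* = 206/15.
Q* = 129 − 2.5(206/15) = 284/3.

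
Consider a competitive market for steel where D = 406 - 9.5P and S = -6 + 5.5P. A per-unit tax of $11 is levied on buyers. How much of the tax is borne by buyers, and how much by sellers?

Buyers bear 121/30, sellers bear 209/30

Pre-tax equilibrium: P* = 412/15, Q* = 2176/15.
Tax on buyers shifts demand to D = 406 − 9.5(P + 11) = 301.5 - 9.5P.
301.5 - 9.5P = -6 + 5.5P gives seller price Ps = 20.5; buyers pay Pb = 20.5 + 11 = 31.5.
New quantity: Q = 406 − 9.5(31.5) = 106.75.
Buyer burden = 31.5 − 412/15 = 121/30; seller burden = 412/15 − 20.5 = 209/30.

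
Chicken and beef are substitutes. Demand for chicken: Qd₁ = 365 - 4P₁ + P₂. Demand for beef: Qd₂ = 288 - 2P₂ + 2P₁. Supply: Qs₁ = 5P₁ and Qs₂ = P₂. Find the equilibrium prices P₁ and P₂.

P₁ = 55.32, P₂ = 132.88

Market 1: 365 - 4P₁ + P₂ = 5P₁ → 9P₁ - P₂ = 365.
Market 2: 3P₂ - 2P₁ = 288.
Eliminating P₂: 3×(1) + 1×(2) gives 25P₁ = 1383, so P₁ = 55.32.
Back-substitute into (2): P₂ = (288 + 2×55.32) / 3 = 132.88.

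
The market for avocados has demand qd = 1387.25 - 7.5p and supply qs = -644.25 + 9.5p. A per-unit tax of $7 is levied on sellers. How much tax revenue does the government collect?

Tax revenue = 219751/68

Pre-tax equilibrium: p* = 119.5, q* = 491.
Tax on sellers shifts supply to qs = -644.25 + 9.5(p − 7) = -710.75 + 9.5p.
1387.25 - 7.5p = -710.75 + 9.5p gives buyer price pb = 2098/17; sellers receive ps = 2098/17 − 7 = 1979/17.
New quantity: q = 1387.25 − 7.5(2098/17) = 31393/68.
Revenue = 7 × 31393/68 = 219751/68.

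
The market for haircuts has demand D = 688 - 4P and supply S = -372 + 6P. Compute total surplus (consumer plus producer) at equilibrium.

Equilibrium: 688 - 4P = -372 + 6P gives P* = 106, Q* = 264.
Demand choke price: P = 172; supply starts at P = 62.
CS = ½(172 − 106)(264) = 8712; PS = ½(106 − 62)(264) = 5808.

Total surplus = 14520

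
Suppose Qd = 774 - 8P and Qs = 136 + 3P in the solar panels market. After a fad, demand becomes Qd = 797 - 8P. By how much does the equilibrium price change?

ΔP = 23/11

Original equilibrium: P* = 58, Q* = 310.
New equilibrium: 797 - 8P = 136 + 3P, so 661 = 11P and P' = 661/11; Q' = 797 − 8(661/11) = 3479/11.
Change in price: 661/11 − 58 = 23/11.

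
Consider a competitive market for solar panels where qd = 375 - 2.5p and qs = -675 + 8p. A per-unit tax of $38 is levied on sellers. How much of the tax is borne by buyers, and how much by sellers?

Buyers bear 608/21, sellers bear 190/21

Pre-tax equilibrium: p* = 100, q* = 125.
Tax on sellers shifts supply to qs = -675 + 8(p − 38) = -979 + 8p.
375 - 2.5p = -979 + 8p gives buyer price pb = 2708/21; sellers receive ps = 2708/21 − 38 = 1910/21.
New quantity: q = 375 − 2.5(2708/21) = 1105/21.
Buyer burden = 2708/21 − 100 = 608/21; seller burden = 100 − 1910/21 = 190/21.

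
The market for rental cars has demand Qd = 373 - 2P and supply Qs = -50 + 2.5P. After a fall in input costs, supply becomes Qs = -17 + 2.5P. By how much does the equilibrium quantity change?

ΔQ = 44/3

Original equilibrium: P* = 94, Q* = 185.
New equilibrium: 373 - 2P = -17 + 2.5P, so 390 = 4.5P and P' = 260/3; Q' = 373 − 2(260/3) = 599/3.
Change in quantity: 599/3 − 185 = 44/3.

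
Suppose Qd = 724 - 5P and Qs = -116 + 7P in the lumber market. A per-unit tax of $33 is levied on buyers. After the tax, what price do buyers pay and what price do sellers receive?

Buyers pay $89.25, sellers receive $56.25

Pre-tax equilibrium: P* = 70, Q* = 374.
Tax on buyers shifts demand to Qd = 724 − 5(P + 33) = 559 - 5P.
559 - 5P = -116 + 7P gives seller price Ps = 56.25; buyers pay Pb = 56.25 + 33 = 89.25.
New quantity: Q = 724 − 5(89.25) = 277.75.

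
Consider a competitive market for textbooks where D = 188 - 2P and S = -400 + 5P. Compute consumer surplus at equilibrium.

Consumer surplus = 100

Equilibrium: 188 - 2P = -400 + 5P gives P* = 84, Q* = 20.
Demand choke price (D = 0): P = 94.
CS = ½(94 − 84)(20) = 100.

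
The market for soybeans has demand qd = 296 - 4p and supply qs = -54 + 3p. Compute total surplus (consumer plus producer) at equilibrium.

Total surplus = 2688

Equilibrium: 296 - 4p = -54 + 3p gives p* = 50, q* = 96.
Demand choke price: p = 74; supply starts at p = 18.
CS = ½(74 − 50)(96) = 1152; PS = ½(50 − 18)(96) = 1536.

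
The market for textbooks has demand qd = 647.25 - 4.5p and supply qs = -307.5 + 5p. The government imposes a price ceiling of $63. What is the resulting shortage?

Equilibrium price would be p* = 100.5, so the ceiling at 63 binds.
At p = 63: qd = 647.25 − 4.5(63) = 363.75, qs = -307.5 + 5(63) = 7.5.
Shortage = 363.75 − 7.5 = 356.25.

Shortage = 356.25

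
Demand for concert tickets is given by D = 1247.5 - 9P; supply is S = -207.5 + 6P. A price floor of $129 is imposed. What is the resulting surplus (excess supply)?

Equilibrium price would be P* = 97, so the floor at 129 binds.
At P = 129: D = 86.5, S = 566.5.
Surplus = 566.5 − 86.5 = 480.

Surplus = 480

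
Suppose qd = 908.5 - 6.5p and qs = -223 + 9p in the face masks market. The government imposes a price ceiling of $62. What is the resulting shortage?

Equilibrium price would be p* = 73, so the ceiling at 62 binds.
At p = 62: qd = 908.5 − 6.5(62) = 505.5, qs = -223 + 9(62) = 335.
Shortage = 505.5 − 335 = 170.5.

Shortage = 170.5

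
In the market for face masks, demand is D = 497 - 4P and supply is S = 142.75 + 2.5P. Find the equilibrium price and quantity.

P* = 54.5, Q* = 279

Set D = S: 497 - 4P = 142.75 + 2.5P.
354.25 = 6.5P, so P* = 54.5.
Q* = 497 − 4(54.5) = 279.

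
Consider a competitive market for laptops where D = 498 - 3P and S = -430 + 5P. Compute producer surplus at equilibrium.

Equilibrium: 498 - 3P = -430 + 5P gives P* = 116, Q* = 150.
Supply starts at P = 86 (where S = 0).
PS = ½(116 − 86)(150) = 2250.

Producer surplus = 2250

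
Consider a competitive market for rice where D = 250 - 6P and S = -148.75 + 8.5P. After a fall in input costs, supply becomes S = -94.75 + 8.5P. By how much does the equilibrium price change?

ΔP = -108/29

Original equilibrium: P* = 27.5, Q* = 85.
New equilibrium: 250 - 6P = -94.75 + 8.5P, so 344.75 = 14.5P and P' = 1379/58; Q' = 250 − 6(1379/58) = 3113/29.
Change in price: 1379/58 − 27.5 = -108/29.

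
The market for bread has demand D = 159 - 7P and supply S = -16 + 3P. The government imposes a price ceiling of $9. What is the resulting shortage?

Shortage = 85

Equilibrium price would be P* = 17.5, so the ceiling at 9 binds.
At P = 9: D = 159 − 7(9) = 96, S = -16 + 3(9) = 11.
Shortage = 96 − 11 = 85.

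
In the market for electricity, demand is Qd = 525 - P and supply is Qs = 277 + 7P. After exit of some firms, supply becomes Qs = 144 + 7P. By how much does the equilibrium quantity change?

Original equilibrium: P* = 31, Q* = 494.
New equilibrium: 525 - P = 144 + 7P, so 381 = 8P and P' = 47.625; Q' = 525 − 1(47.625) = 477.375.
Change in quantity: 477.375 − 494 = -16.625.

ΔQ = -16.625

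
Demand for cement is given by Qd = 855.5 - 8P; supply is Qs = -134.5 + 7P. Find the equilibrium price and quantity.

Set Qd = Qs: 855.5 - 8P = -134.5 + 7P.
990 = 15P, so P* = 66.
Q* = 855.5 − 8(66) = 327.5.

P* = 66, Q* = 327.5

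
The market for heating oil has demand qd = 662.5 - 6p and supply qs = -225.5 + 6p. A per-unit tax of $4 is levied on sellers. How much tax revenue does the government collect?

Pre-tax equilibrium: p* = 74, q* = 218.5.
Tax on sellers shifts supply to qs = -225.5 + 6(p − 4) = -249.5 + 6p.
662.5 - 6p = -249.5 + 6p gives buyer price pb = 76; sellers receive ps = 76 − 4 = 72.
New quantity: q = 662.5 − 6(76) = 206.5.
Revenue = 4 × 206.5 = 826.

Tax revenue = 826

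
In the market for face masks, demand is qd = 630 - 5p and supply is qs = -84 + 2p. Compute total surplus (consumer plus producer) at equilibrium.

Equilibrium: 630 - 5p = -84 + 2p gives p* = 102, q* = 120.
Demand choke price: p = 126; supply starts at p = 42.
CS = ½(126 − 102)(120) = 1440; PS = ½(102 − 42)(120) = 3600.

Total surplus = 5040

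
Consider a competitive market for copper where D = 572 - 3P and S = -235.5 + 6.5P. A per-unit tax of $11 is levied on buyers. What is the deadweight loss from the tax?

Deadweight loss = 4719/38

Pre-tax equilibrium: P* = 85, Q* = 317.
Tax on buyers shifts demand to D = 572 − 3(P + 11) = 539 - 3P.
539 - 3P = -235.5 + 6.5P gives seller price Ps = 1549/19; buyers pay Pb = 1549/19 + 11 = 1758/19.
New quantity: Q = 572 − 3(1758/19) = 5594/19.
DWL = ½ × 11 × (317 − 5594/19) = 4719/38.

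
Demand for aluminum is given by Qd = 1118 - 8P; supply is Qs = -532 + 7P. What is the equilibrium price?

P* = 110

Set Qd = Qs: 1118 - 8P = -532 + 7P.
1650 = 15P, so P* = 110.
Q* = 1118 − 8(110) = 238.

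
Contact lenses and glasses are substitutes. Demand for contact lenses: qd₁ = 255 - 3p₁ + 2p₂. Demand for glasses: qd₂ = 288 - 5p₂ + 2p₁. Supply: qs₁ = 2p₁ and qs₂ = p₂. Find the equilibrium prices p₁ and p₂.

Market 1: 255 - 3p₁ + 2p₂ = 2p₁ → 5p₁ - 2p₂ = 255.
Market 2: 6p₂ - 2p₁ = 288.
Eliminating p₂: 6×(1) + 2×(2) gives 26p₁ = 2106, so p₁ = 81.
Back-substitute into (2): p₂ = (288 + 2×81) / 6 = 75.

p₁ = 81, p₂ = 75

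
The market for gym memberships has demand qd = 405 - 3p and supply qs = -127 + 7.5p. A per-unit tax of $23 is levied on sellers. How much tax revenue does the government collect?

Tax revenue = 32798/7

Pre-tax equilibrium: p* = 152/3, q* = 253.
Tax on sellers shifts supply to qs = -127 + 7.5(p − 23) = -299.5 + 7.5p.
405 - 3p = -299.5 + 7.5p gives buyer price pb = 1409/21; sellers receive ps = 1409/21 − 23 = 926/21.
New quantity: q = 405 − 3(1409/21) = 1426/7.
Revenue = 23 × 1426/7 = 32798/7.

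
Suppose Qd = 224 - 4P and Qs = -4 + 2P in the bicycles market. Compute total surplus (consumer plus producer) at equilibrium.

Equilibrium: 224 - 4P = -4 + 2P gives P* = 38, Q* = 72.
Demand choke price: P = 56; supply starts at P = 2.
CS = ½(56 − 38)(72) = 648; PS = ½(38 − 2)(72) = 1296.

Total surplus = 1944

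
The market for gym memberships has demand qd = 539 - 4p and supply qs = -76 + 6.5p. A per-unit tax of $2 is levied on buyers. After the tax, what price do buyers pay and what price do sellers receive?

Pre-tax equilibrium: p* = 410/7, q* = 2133/7.
Tax on buyers shifts demand to qd = 539 − 4(p + 2) = 531 - 4p.
531 - 4p = -76 + 6.5p gives seller price ps = 1214/21; buyers pay pb = 1214/21 + 2 = 1256/21.
New quantity: q = 539 − 4(1256/21) = 6295/21.

Buyers pay 1256/21, sellers receive 1214/21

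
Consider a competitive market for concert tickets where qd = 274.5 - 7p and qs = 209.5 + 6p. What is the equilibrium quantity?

q* = 239.5

Set qd = qs: 274.5 - 7p = 209.5 + 6p.
65 = 13p, so p* = 5.
q* = 274.5 − 7(5) = 239.5.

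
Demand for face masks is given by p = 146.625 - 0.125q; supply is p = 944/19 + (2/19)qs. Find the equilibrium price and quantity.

p* = 94, q* = 421

Set the two price expressions equal: 146.625 - 0.125q = 944/19 + (2/19)q.
14735/152 = (35/152)q, so q* = 421.
p* = 146.625 − (0.125)(421) = 94.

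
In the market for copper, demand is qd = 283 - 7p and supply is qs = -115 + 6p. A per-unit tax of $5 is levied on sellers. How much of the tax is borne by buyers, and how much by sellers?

Pre-tax equilibrium: p* = 398/13, q* = 893/13.
Tax on sellers shifts supply to qs = -115 + 6(p − 5) = -145 + 6p.
283 - 7p = -145 + 6p gives buyer price pb = 428/13; sellers receive ps = 428/13 − 5 = 363/13.
New quantity: q = 283 − 7(428/13) = 683/13.
Buyer burden = 428/13 − 398/13 = 30/13; seller burden = 398/13 − 363/13 = 35/13.

Buyers bear 30/13, sellers bear 35/13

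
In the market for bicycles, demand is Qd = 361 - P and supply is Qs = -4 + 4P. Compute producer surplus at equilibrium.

Producer surplus = 10368

Equilibrium: 361 - P = -4 + 4P gives P* = 73, Q* = 288.
Supply starts at P = 1 (where Qs = 0).
PS = ½(73 − 1)(288) = 10368.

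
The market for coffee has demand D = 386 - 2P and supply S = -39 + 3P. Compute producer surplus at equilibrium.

Equilibrium: 386 - 2P = -39 + 3P gives P* = 85, Q* = 216.
Supply starts at P = 13 (where S = 0).
PS = ½(85 − 13)(216) = 7776.

Producer surplus = 7776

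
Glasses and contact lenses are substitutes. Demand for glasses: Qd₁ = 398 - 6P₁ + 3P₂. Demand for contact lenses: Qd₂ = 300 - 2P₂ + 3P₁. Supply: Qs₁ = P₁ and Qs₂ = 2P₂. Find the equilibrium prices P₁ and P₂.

P₁ = 2492/19, P₂ = 3294/19

Market 1: 398 - 6P₁ + 3P₂ = P₁ → 7P₁ - 3P₂ = 398.
Market 2: 4P₂ - 3P₁ = 300.
Eliminating P₂: 4×(1) + 3×(2) gives 19P₁ = 2492, so P₁ = 2492/19.
Back-substitute into (2): P₂ = (300 + 3×2492/19) / 4 = 3294/19.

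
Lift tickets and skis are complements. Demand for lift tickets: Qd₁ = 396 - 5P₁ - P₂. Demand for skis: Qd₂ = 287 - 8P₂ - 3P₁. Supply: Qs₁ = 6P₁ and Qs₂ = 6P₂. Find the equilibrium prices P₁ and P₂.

P₁ = 5257/151, P₂ = 1969/151

Market 1: 396 - 5P₁ - P₂ = 6P₁ → 11P₁ + P₂ = 396.
Market 2: 14P₂ + 3P₁ = 287.
Eliminating P₂: 14×(1) − 1×(2) gives 151P₁ = 5257, so P₁ = 5257/151.
Back-substitute into (2): P₂ = (287 − 3×5257/151) / 14 = 1969/151.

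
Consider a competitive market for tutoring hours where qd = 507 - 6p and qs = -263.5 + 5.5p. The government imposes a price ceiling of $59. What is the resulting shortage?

Shortage = 92

Equilibrium price would be p* = 67, so the ceiling at 59 binds.
At p = 59: qd = 507 − 6(59) = 153, qs = -263.5 + 5.5(59) = 61.
Shortage = 153 − 61 = 92.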